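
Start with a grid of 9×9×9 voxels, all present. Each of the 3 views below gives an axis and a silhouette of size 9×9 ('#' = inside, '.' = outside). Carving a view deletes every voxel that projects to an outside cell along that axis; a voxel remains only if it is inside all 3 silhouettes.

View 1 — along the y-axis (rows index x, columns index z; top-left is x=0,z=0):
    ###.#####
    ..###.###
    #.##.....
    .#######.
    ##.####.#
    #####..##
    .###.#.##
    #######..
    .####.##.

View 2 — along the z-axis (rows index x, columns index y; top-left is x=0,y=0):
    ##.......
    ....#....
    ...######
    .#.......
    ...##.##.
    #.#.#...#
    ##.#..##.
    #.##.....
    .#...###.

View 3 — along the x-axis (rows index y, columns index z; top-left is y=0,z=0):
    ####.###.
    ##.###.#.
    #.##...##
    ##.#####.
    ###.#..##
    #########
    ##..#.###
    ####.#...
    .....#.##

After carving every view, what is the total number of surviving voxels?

|visual hull| = 120

full grid |V| = 729
after view 1 [y-axis, 57 of 81 cells solid] → remaining = 513
after view 2 [z-axis, 30 of 81 cells solid] → remaining = 178
after view 3 [x-axis, 54 of 81 cells solid] → remaining = 120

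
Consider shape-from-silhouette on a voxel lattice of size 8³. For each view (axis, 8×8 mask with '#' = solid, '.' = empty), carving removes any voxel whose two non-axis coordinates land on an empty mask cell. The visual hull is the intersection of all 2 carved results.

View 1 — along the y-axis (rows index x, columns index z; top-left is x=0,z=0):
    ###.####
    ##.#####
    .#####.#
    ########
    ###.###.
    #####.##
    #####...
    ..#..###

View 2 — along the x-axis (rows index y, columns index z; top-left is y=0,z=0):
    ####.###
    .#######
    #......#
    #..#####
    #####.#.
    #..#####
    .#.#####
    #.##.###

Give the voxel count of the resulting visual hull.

|visual hull| = 282

start: 8×8×8 = 512 voxels
  1. axis=1 (XZ plane), |mask|=50  ⇒  voxels=400
  2. axis=0 (YZ plane), |mask|=46  ⇒  voxels=282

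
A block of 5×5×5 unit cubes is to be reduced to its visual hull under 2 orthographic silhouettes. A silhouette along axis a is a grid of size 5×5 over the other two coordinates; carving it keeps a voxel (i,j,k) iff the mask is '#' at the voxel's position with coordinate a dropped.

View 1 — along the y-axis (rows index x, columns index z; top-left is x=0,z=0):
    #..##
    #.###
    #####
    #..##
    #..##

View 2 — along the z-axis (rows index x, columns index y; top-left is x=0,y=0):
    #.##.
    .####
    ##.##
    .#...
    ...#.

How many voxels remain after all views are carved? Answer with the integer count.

remaining voxels: 51

before carving: 125 voxels (5×5×5)
after view 1 [y-axis, 18 of 25 cells solid] → remaining = 90
after view 2 [z-axis, 13 of 25 cells solid] → remaining = 51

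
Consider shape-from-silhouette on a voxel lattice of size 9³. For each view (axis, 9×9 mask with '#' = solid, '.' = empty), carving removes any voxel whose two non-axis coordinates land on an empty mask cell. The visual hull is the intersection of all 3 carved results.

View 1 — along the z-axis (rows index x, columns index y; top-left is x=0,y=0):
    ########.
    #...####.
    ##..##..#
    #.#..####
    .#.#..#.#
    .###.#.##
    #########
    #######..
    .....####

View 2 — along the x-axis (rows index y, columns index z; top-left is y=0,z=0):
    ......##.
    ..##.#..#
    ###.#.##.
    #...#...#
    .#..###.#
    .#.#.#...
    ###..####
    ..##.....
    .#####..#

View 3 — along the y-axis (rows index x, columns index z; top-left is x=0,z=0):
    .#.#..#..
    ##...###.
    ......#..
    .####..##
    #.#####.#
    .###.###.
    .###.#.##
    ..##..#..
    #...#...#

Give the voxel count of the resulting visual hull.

remaining voxels: 116

full grid |V| = 729
[1] z-view keeps 54 columns → grid now 486
[2] x-view keeps 38 columns → grid now 227
[3] y-view keeps 40 columns → grid now 116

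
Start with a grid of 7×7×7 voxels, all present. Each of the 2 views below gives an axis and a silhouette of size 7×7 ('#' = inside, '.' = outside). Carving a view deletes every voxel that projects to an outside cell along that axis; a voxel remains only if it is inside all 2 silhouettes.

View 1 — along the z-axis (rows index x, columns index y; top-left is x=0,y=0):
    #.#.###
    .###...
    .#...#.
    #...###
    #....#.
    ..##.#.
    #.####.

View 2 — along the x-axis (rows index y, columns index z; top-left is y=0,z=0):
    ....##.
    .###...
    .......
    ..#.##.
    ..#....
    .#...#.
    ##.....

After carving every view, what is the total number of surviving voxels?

|visual hull| = 42

before carving: 343 voxels (7×7×7)
carve view 1 (along z, XY-mask fill 24/49): 168 voxels remain
carve view 2 (along x, YZ-mask fill 13/49): 42 voxels remain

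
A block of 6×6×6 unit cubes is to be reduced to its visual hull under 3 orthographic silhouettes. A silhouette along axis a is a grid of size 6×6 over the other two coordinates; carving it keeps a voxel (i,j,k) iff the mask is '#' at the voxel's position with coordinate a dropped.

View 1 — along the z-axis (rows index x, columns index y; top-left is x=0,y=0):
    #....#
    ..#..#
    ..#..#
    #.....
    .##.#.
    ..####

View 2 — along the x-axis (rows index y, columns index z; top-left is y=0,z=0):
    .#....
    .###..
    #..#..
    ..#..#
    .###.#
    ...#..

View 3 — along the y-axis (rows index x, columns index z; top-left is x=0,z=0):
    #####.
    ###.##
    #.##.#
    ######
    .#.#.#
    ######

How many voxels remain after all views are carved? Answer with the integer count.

start: 6×6×6 = 216 voxels
[1] z-view keeps 14 columns → grid now 84
[2] x-view keeps 13 columns → grid now 27
[3] y-view keeps 29 columns → grid now 22

|visual hull| = 22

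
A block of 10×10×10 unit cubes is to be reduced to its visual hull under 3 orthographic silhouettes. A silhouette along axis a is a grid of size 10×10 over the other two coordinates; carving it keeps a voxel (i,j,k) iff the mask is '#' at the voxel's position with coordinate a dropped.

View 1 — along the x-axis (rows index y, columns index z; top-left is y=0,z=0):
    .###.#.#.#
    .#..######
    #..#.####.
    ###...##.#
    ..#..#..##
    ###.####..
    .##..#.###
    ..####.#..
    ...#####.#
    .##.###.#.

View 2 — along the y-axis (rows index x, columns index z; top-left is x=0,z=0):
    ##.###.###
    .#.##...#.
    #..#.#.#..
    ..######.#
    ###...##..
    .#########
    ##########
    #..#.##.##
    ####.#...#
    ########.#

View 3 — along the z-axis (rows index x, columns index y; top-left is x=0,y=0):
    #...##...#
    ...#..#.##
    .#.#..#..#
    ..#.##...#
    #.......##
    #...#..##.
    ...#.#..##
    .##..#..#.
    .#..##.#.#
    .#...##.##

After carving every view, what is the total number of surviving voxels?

163 voxels

full grid |V| = 1000
step 1: project along x, AND mask (59/100) → |grid| = 590
step 2: project along y, AND mask (68/100) → |grid| = 402
step 3: project along z, AND mask (41/100) → |grid| = 163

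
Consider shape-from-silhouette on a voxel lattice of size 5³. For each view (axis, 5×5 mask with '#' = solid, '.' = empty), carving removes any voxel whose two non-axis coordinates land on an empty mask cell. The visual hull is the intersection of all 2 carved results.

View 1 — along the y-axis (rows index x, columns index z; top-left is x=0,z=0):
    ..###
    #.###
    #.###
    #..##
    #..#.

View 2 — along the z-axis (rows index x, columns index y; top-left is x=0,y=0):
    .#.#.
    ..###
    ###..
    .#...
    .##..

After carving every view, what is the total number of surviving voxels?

|visual hull| = 37

full grid |V| = 125
carve view 1 (along y, XZ-mask fill 16/25): 80 voxels remain
carve view 2 (along z, XY-mask fill 11/25): 37 voxels remain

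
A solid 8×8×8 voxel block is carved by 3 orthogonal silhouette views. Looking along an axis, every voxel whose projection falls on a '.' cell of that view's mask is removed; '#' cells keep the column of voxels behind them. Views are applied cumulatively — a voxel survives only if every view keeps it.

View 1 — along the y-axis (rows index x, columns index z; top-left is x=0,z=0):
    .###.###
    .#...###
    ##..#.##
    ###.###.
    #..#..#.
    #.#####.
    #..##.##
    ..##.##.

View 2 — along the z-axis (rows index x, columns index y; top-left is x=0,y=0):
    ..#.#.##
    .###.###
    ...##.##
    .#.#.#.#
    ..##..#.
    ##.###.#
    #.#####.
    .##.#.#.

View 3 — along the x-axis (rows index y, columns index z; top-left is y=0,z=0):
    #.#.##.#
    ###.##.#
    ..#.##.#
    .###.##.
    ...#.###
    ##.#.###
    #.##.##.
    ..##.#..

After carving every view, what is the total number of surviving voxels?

start: 8×8×8 = 512 voxels
after view 1 [y-axis, 39 of 64 cells solid] → remaining = 312
after view 2 [z-axis, 37 of 64 cells solid] → remaining = 183
after view 3 [x-axis, 38 of 64 cells solid] → remaining = 105

|visual hull| = 105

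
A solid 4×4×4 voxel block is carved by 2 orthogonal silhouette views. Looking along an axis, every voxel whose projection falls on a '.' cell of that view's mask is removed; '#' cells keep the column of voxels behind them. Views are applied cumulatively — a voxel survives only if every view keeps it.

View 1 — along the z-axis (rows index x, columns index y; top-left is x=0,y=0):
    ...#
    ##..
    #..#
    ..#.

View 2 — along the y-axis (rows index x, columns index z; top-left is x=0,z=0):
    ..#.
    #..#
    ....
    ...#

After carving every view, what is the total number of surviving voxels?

before carving: 64 voxels (4×4×4)
after view 1 [z-axis, 6 of 16 cells solid] → remaining = 24
after view 2 [y-axis, 4 of 16 cells solid] → remaining = 6

|visual hull| = 6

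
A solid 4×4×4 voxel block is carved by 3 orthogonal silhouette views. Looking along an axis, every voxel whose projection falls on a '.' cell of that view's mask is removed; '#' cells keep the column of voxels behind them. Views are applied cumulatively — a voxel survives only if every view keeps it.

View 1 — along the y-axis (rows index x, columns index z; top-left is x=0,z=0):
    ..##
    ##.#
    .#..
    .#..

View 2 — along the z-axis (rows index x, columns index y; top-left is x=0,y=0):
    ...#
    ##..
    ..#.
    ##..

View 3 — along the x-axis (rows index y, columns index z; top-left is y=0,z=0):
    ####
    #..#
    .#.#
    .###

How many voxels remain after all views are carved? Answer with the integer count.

full grid |V| = 64
after view 1 [y-axis, 7 of 16 cells solid] → remaining = 28
after view 2 [z-axis, 6 of 16 cells solid] → remaining = 11
after view 3 [x-axis, 11 of 16 cells solid] → remaining = 9

remaining voxels: 9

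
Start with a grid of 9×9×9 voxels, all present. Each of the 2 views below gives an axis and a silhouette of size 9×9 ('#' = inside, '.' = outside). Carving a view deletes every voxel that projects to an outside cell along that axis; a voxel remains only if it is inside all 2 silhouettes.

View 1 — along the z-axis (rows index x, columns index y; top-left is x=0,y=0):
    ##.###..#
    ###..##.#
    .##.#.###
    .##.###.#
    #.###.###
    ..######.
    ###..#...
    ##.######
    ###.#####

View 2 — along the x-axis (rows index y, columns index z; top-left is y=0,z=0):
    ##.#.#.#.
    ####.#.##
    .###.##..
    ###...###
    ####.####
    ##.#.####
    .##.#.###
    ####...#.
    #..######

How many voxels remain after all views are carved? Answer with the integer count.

remaining voxels: 359

before carving: 729 voxels (9×9×9)
V1 z: intersect with XY mask (57 set) -- 513 left
V2 x: intersect with YZ mask (56 set) -- 359 left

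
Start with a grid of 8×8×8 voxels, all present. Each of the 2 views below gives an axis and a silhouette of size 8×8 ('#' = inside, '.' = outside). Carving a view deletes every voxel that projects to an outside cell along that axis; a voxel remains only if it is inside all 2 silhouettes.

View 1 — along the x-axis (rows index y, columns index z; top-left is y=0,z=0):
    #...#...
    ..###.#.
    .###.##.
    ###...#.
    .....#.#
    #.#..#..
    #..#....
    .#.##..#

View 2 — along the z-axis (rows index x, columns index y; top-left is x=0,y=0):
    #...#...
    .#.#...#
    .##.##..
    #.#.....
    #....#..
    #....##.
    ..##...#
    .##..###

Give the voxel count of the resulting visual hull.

before carving: 512 voxels (8×8×8)
V1 x: intersect with YZ mask (26 set) -- 208 left
V2 z: intersect with XY mask (24 set) -- 80 left

voxel count = 80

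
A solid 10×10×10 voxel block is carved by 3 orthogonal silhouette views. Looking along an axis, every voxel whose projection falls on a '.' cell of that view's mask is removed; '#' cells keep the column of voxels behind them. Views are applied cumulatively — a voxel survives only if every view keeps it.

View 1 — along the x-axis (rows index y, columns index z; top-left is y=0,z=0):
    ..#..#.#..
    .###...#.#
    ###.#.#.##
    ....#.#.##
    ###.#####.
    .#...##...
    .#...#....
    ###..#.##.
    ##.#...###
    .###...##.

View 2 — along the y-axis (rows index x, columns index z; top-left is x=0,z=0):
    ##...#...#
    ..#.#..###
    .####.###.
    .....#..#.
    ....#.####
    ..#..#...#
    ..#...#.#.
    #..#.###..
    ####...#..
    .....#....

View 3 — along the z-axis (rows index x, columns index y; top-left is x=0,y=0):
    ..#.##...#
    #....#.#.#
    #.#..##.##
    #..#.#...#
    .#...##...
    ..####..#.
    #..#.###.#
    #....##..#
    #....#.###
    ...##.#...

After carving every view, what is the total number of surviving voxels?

remaining voxels: 82

before carving: 1000 voxels (10×10×10)
after view 1 [x-axis, 49 of 100 cells solid] → remaining = 490
after view 2 [y-axis, 40 of 100 cells solid] → remaining = 201
after view 3 [z-axis, 44 of 100 cells solid] → remaining = 82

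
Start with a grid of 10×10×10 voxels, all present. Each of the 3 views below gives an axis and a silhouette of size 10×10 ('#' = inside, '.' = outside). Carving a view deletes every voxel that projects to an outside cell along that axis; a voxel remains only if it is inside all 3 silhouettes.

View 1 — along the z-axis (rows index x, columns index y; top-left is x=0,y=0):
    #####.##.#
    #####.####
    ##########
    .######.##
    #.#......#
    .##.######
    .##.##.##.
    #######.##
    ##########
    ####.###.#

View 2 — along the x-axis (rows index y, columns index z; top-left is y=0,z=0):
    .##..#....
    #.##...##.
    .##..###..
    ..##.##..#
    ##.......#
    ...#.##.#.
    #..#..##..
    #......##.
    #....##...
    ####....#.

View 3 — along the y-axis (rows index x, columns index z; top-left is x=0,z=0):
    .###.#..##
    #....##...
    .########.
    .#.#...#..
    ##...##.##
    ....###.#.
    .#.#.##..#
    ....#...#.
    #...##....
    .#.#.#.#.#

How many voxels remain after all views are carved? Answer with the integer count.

voxel count = 139

start: 10×10×10 = 1000 voxels
carve view 1 (along z, XY-mask fill 79/100): 790 voxels remain
carve view 2 (along x, YZ-mask fill 40/100): 322 voxels remain
carve view 3 (along y, XZ-mask fill 45/100): 139 voxels remain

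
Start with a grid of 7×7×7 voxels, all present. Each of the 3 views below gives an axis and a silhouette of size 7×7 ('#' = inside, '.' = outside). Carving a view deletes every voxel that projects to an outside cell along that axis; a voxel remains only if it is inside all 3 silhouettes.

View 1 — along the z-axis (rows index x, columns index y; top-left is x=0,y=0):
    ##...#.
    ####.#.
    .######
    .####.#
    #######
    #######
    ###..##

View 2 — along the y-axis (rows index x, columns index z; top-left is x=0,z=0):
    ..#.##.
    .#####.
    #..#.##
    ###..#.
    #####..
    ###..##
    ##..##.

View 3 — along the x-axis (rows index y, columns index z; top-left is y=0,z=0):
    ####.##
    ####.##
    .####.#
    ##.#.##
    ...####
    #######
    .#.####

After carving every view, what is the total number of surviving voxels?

full grid |V| = 343
carve view 1 (along z, XY-mask fill 38/49): 266 voxels remain
carve view 2 (along y, XZ-mask fill 30/49): 168 voxels remain
carve view 3 (along x, YZ-mask fill 38/49): 126 voxels remain

|visual hull| = 126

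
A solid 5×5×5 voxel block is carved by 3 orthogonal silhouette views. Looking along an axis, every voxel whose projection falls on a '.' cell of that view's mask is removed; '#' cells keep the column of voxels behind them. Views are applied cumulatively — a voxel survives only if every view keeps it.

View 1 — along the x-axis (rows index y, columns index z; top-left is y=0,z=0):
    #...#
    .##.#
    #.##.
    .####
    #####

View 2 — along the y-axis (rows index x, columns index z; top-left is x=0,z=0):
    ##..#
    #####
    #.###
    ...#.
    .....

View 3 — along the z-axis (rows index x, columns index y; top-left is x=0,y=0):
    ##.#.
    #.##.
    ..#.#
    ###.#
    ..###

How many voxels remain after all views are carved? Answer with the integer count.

voxel count = 24

full grid |V| = 125
step 1: project along x, AND mask (17/25) → |grid| = 85
step 2: project along y, AND mask (13/25) → |grid| = 44
step 3: project along z, AND mask (15/25) → |grid| = 24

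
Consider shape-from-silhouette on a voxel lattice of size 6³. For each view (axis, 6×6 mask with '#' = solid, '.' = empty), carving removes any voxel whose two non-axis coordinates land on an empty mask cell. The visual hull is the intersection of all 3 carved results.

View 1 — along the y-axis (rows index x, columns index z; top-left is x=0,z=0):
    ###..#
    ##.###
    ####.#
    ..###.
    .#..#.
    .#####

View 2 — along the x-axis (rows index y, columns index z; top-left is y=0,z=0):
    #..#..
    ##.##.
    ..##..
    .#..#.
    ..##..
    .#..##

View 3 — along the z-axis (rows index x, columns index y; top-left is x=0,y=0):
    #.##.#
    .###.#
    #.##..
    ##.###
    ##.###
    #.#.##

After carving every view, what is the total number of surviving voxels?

voxel count = 41

initial block: 6^3 = 216
carve view 1 (along y, XZ-mask fill 24/36): 144 voxels remain
carve view 2 (along x, YZ-mask fill 15/36): 61 voxels remain
carve view 3 (along z, XY-mask fill 25/36): 41 voxels remain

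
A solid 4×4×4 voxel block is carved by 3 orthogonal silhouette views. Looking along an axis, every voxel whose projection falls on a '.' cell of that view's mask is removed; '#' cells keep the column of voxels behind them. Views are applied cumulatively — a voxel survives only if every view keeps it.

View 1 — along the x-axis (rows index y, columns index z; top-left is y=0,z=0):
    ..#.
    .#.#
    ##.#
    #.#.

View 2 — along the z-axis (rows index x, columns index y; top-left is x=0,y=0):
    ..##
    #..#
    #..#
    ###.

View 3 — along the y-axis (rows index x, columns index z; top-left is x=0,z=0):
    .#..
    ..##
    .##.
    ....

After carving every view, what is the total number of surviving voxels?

initial block: 4^3 = 64
after view 1 [x-axis, 8 of 16 cells solid] → remaining = 32
after view 2 [z-axis, 9 of 16 cells solid] → remaining = 17
after view 3 [y-axis, 5 of 16 cells solid] → remaining = 5

voxel count = 5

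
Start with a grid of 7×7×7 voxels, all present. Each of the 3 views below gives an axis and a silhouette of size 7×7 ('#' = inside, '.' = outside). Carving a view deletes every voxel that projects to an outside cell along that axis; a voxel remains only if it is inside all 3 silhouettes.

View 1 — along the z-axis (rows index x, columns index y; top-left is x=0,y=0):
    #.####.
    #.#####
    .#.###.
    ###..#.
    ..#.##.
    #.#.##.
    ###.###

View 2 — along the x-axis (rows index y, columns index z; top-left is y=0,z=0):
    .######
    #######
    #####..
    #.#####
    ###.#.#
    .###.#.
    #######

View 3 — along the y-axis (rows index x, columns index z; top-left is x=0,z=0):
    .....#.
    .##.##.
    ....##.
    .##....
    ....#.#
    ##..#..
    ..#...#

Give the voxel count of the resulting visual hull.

start: 7×7×7 = 343 voxels
V1 z: intersect with XY mask (32 set) -- 224 left
V2 x: intersect with YZ mask (40 set) -- 171 left
V3 y: intersect with XZ mask (16 set) -- 59 left

remaining voxels: 59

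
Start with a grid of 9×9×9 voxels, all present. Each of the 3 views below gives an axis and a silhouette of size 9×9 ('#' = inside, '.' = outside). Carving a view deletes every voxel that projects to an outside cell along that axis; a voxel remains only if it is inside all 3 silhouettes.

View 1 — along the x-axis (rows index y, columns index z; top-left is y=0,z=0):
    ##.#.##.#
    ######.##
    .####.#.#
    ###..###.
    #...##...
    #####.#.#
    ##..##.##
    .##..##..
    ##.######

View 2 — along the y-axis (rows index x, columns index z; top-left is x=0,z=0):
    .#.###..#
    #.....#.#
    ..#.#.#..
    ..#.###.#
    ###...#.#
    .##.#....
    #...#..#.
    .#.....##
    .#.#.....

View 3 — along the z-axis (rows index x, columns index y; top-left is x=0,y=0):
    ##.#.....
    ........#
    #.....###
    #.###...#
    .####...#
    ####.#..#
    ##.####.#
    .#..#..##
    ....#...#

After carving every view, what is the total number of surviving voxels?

remaining voxels: 92

full grid |V| = 729
[1] x-view keeps 54 columns → grid now 486
[2] y-view keeps 32 columns → grid now 197
[3] z-view keeps 37 columns → grid now 92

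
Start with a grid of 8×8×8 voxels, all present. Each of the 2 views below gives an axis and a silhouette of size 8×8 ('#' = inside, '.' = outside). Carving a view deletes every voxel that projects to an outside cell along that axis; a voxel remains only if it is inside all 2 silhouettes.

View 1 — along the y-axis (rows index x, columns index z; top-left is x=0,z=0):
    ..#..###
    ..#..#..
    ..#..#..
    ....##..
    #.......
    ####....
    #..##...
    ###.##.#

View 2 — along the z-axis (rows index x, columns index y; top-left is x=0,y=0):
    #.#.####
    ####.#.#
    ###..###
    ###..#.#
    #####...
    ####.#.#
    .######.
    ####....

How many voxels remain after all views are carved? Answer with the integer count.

129 voxels

start: 8×8×8 = 512 voxels
  1. axis=1 (XZ plane), |mask|=24  ⇒  voxels=192
  2. axis=2 (XY plane), |mask|=44  ⇒  voxels=129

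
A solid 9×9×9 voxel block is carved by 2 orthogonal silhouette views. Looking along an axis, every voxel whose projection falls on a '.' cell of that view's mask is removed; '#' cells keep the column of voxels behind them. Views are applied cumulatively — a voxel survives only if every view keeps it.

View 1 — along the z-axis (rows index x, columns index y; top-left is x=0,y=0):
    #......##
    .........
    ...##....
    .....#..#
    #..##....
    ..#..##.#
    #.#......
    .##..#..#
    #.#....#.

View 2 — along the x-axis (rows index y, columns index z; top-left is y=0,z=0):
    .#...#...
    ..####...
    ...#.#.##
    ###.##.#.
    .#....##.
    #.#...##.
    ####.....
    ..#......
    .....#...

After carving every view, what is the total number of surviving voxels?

|visual hull| = 68

initial block: 9^3 = 729
step 1: project along z, AND mask (23/81) → |grid| = 207
step 2: project along x, AND mask (29/81) → |grid| = 68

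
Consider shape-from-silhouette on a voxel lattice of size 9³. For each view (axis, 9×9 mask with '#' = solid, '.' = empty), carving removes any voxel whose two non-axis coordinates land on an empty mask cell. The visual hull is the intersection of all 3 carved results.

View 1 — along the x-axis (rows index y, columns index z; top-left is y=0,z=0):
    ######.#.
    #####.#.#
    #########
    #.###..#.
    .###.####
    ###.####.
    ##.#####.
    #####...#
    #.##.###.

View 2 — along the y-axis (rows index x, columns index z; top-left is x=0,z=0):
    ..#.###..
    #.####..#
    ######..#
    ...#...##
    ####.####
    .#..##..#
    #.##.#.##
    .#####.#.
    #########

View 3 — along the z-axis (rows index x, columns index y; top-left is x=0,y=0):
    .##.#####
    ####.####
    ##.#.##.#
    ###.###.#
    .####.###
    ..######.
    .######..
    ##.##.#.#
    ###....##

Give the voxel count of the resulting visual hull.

start: 9×9×9 = 729 voxels
[1] x-view keeps 61 columns → grid now 549
[2] y-view keeps 53 columns → grid now 358
[3] z-view keeps 58 columns → grid now 253

remaining voxels: 253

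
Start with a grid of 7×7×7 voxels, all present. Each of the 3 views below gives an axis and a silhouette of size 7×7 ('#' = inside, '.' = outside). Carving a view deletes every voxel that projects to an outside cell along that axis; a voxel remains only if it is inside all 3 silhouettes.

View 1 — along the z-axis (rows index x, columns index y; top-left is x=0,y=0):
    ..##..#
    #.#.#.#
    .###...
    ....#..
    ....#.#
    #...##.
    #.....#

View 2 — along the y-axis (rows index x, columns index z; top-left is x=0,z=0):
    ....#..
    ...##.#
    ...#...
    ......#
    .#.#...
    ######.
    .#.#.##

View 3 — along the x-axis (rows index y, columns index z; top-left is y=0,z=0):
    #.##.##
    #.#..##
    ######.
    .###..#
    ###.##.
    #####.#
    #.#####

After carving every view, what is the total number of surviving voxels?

voxel count = 34

start: 7×7×7 = 343 voxels
V1 z: intersect with XY mask (18 set) -- 126 left
V2 y: intersect with XZ mask (18 set) -- 49 left
V3 x: intersect with YZ mask (36 set) -- 34 left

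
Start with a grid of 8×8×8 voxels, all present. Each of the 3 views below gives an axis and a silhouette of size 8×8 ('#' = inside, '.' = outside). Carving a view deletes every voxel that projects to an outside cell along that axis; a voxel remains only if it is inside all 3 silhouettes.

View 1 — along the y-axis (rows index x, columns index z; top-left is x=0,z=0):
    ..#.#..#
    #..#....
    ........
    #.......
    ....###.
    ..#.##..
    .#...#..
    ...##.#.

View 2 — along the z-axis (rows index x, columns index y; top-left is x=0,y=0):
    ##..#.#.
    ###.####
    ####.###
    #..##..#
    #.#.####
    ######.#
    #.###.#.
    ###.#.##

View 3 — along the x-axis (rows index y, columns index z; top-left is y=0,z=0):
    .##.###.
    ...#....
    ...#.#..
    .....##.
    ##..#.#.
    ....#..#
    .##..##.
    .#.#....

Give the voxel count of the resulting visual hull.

voxel count = 40

full grid |V| = 512
V1 y: intersect with XZ mask (17 set) -- 136 left
V2 z: intersect with XY mask (46 set) -- 97 left
V3 x: intersect with YZ mask (22 set) -- 40 left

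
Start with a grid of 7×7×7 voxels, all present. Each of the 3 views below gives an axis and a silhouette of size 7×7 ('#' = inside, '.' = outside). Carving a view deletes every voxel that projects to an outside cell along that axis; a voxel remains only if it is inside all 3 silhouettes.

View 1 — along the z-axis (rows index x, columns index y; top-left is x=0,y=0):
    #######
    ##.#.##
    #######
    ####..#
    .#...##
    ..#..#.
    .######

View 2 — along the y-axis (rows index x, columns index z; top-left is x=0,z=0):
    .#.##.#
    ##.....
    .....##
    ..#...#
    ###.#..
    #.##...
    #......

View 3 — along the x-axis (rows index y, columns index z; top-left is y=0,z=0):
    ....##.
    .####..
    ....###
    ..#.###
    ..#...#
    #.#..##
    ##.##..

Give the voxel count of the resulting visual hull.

|visual hull| = 41

initial block: 7^3 = 343
step 1: project along z, AND mask (35/49) → |grid| = 245
step 2: project along y, AND mask (18/49) → |grid| = 86
step 3: project along x, AND mask (23/49) → |grid| = 41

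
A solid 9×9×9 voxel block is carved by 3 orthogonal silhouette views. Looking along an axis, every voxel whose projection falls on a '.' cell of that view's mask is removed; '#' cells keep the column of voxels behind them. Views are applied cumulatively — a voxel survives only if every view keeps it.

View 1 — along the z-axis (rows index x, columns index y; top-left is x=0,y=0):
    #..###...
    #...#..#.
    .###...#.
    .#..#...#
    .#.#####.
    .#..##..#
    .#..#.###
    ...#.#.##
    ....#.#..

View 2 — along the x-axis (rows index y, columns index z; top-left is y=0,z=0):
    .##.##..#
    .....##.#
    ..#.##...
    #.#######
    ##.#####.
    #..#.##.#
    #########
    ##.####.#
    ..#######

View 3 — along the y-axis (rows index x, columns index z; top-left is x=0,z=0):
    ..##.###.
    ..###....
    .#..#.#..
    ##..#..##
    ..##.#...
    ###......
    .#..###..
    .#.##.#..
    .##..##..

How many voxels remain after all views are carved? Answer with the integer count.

start: 9×9×9 = 729 voxels
step 1: project along z, AND mask (35/81) → |grid| = 315
step 2: project along x, AND mask (54/81) → |grid| = 219
step 3: project along y, AND mask (34/81) → |grid| = 88

|visual hull| = 88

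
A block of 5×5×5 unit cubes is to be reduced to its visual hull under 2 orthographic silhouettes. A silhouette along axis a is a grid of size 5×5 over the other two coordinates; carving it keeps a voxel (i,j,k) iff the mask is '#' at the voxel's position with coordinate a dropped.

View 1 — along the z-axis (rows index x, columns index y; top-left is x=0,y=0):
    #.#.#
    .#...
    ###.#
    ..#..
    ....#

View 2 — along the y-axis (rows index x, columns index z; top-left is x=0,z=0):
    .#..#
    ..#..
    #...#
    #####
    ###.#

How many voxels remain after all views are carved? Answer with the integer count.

start: 5×5×5 = 125 voxels
carve view 1 (along z, XY-mask fill 10/25): 50 voxels remain
carve view 2 (along y, XZ-mask fill 14/25): 24 voxels remain

24 voxels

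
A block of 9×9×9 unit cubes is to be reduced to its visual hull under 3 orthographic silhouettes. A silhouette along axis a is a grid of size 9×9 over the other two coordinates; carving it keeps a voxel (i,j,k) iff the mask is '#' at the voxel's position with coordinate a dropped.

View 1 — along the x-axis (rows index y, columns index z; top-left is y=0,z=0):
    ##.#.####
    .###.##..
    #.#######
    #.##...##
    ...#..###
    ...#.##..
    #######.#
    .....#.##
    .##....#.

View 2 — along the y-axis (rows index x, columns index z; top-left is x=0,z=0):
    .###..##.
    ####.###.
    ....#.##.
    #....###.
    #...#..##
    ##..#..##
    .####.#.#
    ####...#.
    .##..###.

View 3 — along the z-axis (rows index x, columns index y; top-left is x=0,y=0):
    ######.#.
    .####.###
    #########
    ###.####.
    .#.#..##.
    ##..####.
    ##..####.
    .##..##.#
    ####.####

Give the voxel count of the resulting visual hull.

164 voxels

start: 9×9×9 = 729 voxels
[1] x-view keeps 46 columns → grid now 414
[2] y-view keeps 44 columns → grid now 225
[3] z-view keeps 59 columns → grid now 164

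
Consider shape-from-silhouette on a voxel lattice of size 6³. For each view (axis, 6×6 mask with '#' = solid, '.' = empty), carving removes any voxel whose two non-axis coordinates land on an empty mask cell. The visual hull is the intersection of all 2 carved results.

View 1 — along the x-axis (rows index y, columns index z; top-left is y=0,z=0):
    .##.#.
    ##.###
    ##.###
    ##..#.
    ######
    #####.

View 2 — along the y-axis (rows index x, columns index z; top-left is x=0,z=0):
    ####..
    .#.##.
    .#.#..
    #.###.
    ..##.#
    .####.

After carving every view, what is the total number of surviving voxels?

full grid |V| = 216
carve view 1 (along x, YZ-mask fill 27/36): 162 voxels remain
carve view 2 (along y, XZ-mask fill 20/36): 91 voxels remain

|visual hull| = 91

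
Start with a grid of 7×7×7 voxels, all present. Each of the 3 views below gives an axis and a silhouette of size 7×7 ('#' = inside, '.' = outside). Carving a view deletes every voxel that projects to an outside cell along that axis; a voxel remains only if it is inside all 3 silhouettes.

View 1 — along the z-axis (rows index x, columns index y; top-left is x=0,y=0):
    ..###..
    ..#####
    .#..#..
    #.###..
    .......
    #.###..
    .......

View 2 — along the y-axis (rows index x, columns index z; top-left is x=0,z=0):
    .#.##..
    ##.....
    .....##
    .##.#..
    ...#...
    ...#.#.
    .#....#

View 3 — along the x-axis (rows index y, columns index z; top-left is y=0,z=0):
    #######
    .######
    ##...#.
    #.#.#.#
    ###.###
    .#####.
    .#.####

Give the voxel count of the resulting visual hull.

remaining voxels: 28

before carving: 343 voxels (7×7×7)
  1. axis=2 (XY plane), |mask|=18  ⇒  voxels=126
  2. axis=1 (XZ plane), |mask|=15  ⇒  voxels=43
  3. axis=0 (YZ plane), |mask|=36  ⇒  voxels=28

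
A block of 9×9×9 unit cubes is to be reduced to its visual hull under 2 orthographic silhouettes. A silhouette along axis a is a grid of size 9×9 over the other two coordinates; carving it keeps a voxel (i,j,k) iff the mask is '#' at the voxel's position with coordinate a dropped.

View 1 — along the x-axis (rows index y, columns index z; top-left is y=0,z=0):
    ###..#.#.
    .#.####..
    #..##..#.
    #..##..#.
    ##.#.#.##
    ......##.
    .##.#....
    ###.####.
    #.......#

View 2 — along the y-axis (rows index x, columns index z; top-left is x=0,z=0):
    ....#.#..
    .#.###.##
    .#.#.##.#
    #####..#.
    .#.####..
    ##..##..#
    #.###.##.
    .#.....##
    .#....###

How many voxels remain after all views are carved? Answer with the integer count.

initial block: 9^3 = 729
step 1: project along x, AND mask (38/81) → |grid| = 342
step 2: project along y, AND mask (42/81) → |grid| = 180

remaining voxels: 180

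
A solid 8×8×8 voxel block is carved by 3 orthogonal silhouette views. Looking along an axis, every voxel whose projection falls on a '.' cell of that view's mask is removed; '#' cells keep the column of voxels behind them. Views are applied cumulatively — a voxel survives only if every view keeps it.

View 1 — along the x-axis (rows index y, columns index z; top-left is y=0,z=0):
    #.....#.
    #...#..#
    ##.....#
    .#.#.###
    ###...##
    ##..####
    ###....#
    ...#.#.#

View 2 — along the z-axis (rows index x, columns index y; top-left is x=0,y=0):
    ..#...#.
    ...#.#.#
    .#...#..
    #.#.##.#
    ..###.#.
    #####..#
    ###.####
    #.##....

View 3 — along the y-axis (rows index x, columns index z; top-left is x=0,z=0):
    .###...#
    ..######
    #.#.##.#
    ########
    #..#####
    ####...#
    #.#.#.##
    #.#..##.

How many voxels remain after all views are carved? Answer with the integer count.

remaining voxels: 92

before carving: 512 voxels (8×8×8)
carve view 1 (along x, YZ-mask fill 31/64): 248 voxels remain
carve view 2 (along z, XY-mask fill 32/64): 123 voxels remain
carve view 3 (along y, XZ-mask fill 43/64): 92 voxels remain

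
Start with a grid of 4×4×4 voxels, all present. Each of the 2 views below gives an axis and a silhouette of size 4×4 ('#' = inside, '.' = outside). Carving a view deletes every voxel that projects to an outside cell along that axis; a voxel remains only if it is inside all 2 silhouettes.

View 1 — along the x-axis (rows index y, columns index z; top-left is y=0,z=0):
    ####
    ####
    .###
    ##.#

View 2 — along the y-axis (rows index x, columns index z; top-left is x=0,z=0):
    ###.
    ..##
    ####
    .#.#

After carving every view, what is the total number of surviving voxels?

|visual hull| = 39

before carving: 64 voxels (4×4×4)
V1 x: intersect with YZ mask (14 set) -- 56 left
V2 y: intersect with XZ mask (11 set) -- 39 left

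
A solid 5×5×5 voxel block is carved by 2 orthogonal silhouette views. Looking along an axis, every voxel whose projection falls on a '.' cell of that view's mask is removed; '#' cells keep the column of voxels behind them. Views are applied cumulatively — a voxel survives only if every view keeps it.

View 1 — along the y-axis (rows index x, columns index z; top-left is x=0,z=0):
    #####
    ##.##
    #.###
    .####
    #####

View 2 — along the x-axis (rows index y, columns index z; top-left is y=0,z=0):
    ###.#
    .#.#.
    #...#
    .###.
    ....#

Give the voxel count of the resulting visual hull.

full grid |V| = 125
V1 y: intersect with XZ mask (22 set) -- 110 left
V2 x: intersect with YZ mask (12 set) -- 53 left

voxel count = 53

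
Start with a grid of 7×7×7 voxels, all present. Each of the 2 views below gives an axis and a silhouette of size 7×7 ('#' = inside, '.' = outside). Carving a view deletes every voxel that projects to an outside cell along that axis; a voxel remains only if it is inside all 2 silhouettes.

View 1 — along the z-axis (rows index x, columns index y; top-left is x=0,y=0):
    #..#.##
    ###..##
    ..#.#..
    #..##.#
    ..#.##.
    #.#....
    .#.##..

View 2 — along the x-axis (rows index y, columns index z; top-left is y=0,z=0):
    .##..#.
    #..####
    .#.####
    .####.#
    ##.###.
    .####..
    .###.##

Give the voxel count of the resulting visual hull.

voxel count = 104

before carving: 343 voxels (7×7×7)
  1. axis=2 (XY plane), |mask|=23  ⇒  voxels=161
  2. axis=0 (YZ plane), |mask|=32  ⇒  voxels=104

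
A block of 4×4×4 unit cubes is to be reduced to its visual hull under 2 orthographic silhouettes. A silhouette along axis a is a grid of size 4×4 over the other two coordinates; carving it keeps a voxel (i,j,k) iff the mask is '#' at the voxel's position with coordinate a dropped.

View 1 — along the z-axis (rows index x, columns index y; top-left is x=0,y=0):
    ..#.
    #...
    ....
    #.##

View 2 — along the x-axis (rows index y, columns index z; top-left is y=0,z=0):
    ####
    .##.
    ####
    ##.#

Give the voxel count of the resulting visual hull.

|visual hull| = 19

before carving: 64 voxels (4×4×4)
carve view 1 (along z, XY-mask fill 5/16): 20 voxels remain
carve view 2 (along x, YZ-mask fill 13/16): 19 voxels remain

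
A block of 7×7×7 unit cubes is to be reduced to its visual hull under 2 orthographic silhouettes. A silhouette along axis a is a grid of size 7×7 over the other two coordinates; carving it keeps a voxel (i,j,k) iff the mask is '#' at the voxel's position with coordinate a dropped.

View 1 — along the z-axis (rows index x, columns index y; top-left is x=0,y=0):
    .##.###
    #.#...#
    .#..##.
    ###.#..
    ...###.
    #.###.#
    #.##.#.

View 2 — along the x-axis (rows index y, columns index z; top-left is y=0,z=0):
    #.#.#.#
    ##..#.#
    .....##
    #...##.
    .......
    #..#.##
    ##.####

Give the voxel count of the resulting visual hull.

before carving: 343 voxels (7×7×7)
  1. axis=2 (XY plane), |mask|=27  ⇒  voxels=189
  2. axis=0 (YZ plane), |mask|=23  ⇒  voxels=81

81 voxels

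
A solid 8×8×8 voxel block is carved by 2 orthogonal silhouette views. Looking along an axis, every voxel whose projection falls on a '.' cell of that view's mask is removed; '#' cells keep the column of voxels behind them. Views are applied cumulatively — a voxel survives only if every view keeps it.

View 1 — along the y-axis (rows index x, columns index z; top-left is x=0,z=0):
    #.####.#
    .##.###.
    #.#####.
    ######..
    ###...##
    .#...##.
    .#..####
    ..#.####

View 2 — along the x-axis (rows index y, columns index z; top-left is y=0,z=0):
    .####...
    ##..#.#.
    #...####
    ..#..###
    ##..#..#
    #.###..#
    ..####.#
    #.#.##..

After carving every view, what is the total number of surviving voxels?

182 voxels

full grid |V| = 512
carve view 1 (along y, XZ-mask fill 41/64): 328 voxels remain
carve view 2 (along x, YZ-mask fill 35/64): 182 voxels remain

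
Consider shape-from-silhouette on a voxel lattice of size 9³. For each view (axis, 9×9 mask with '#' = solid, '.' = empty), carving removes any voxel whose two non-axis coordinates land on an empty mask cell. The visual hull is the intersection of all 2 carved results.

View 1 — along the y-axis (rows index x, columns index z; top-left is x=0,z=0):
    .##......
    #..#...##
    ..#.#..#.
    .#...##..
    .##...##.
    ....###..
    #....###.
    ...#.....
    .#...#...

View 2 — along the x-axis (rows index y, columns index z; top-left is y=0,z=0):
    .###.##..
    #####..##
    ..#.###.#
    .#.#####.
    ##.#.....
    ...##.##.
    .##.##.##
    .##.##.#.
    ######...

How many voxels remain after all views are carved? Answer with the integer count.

|visual hull| = 141

initial block: 9^3 = 729
after view 1 [y-axis, 26 of 81 cells solid] → remaining = 234
after view 2 [x-axis, 47 of 81 cells solid] → remaining = 141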